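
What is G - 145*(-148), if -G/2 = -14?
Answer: 21488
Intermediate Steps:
G = 28 (G = -2*(-14) = 28)
G - 145*(-148) = 28 - 145*(-148) = 28 + 21460 = 21488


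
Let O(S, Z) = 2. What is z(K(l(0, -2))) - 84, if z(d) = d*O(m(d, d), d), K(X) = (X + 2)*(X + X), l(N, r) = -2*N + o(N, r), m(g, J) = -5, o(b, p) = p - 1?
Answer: -72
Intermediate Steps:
o(b, p) = -1 + p
l(N, r) = -1 + r - 2*N (l(N, r) = -2*N + (-1 + r) = -1 + r - 2*N)
K(X) = 2*X*(2 + X) (K(X) = (2 + X)*(2*X) = 2*X*(2 + X))
z(d) = 2*d (z(d) = d*2 = 2*d)
z(K(l(0, -2))) - 84 = 2*(2*(-1 - 2 - 2*0)*(2 + (-1 - 2 - 2*0))) - 84 = 2*(2*(-1 - 2 + 0)*(2 + (-1 - 2 + 0))) - 84 = 2*(2*(-3)*(2 - 3)) - 84 = 2*(2*(-3)*(-1)) - 84 = 2*6 - 84 = 12 - 84 = -72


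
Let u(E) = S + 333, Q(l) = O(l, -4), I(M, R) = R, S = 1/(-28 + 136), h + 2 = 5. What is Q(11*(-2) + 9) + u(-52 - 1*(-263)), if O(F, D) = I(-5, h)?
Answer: 36289/108 ≈ 336.01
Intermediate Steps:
h = 3 (h = -2 + 5 = 3)
S = 1/108 ≈ 0.0092593
O(F, D) = 3
Q(l) = 3
u(E) = 35965/108 (u(E) = 1/108 + 333 = 35965/108)
Q(11*(-2) + 9) + u(-52 - 1*(-263)) = 3 + 35965/108 = 36289/108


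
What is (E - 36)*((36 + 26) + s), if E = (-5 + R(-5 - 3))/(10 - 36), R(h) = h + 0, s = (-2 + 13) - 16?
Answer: -4047/2 ≈ -2023.5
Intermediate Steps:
s = -5 (s = 11 - 16 = -5)
R(h) = h
E = ½ (E = (-5 + (-5 - 3))/(10 - 36) = (-5 - 8)/(-26) = -13*(-1/26) = ½ ≈ 0.50000)
(E - 36)*((36 + 26) + s) = (½ - 36)*((36 + 26) - 5) = -71*(62 - 5)/2 = -71/2*57 = -4047/2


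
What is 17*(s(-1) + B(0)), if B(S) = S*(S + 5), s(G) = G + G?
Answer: -34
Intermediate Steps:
s(G) = 2*G
B(S) = S*(5 + S)
17*(s(-1) + B(0)) = 17*(2*(-1) + 0*(5 + 0)) = 17*(-2 + 0*5) = 17*(-2 + 0) = 17*(-2) = -34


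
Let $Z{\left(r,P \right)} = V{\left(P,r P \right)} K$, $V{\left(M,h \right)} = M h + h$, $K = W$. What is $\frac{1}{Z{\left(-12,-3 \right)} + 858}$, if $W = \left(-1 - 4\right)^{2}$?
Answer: $- \frac{1}{942} \approx -0.0010616$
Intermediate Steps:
$W = 25$ ($W = \left(-5\right)^{2} = 25$)
$K = 25$
$V{\left(M,h \right)} = h + M h$
$Z{\left(r,P \right)} = 25 P r \left(1 + P\right)$ ($Z{\left(r,P \right)} = r P \left(1 + P\right) 25 = P r \left(1 + P\right) 25 = 25 P r \left(1 + P\right)$)
$\frac{1}{Z{\left(-12,-3 \right)} + 858} = \frac{1}{25 \left(-3\right) \left(-12\right) \left(1 - 3\right) + 858} = \frac{1}{25 \left(-3\right) \left(-12\right) \left(-2\right) + 858} = \frac{1}{-1800 + 858} = \frac{1}{-942} = - \frac{1}{942}$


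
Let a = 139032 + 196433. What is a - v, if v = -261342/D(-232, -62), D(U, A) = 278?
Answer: 46760306/139 ≈ 3.3641e+5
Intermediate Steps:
a = 335465
v = -130671/139 (v = -261342/278 = -261342*1/278 = -130671/139 ≈ -940.08)
a - v = 335465 - 1*(-130671/139) = 335465 + 130671/139 = 46760306/139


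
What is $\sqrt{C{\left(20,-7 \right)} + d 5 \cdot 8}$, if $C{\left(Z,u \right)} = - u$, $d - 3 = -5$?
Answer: $i \sqrt{73} \approx 8.544 i$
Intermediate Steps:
$d = -2$ ($d = 3 - 5 = -2$)
$\sqrt{C{\left(20,-7 \right)} + d 5 \cdot 8} = \sqrt{\left(-1\right) \left(-7\right) + \left(-2\right) 5 \cdot 8} = \sqrt{7 - 80} = \sqrt{-73} = i \sqrt{73}$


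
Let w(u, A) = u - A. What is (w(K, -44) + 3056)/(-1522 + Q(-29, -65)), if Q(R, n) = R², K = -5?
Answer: -3095/681 ≈ -4.5448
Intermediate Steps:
(w(K, -44) + 3056)/(-1522 + Q(-29, -65)) = ((-5 - 1*(-44)) + 3056)/(-1522 + (-29)²) = ((-5 + 44) + 3056)/(-1522 + 841) = (39 + 3056)/(-681) = 3095*(-1/681) = -3095/681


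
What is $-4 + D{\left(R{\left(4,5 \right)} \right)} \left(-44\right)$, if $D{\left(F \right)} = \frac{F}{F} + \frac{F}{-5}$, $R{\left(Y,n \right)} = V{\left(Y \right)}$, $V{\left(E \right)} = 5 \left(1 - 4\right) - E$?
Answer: $- \frac{1076}{5} \approx -215.2$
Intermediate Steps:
$V{\left(E \right)} = -15 - E$ ($V{\left(E \right)} = 5 \left(-3\right) - E = -15 - E$)
$R{\left(Y,n \right)} = -15 - Y$
$D{\left(F \right)} = 1 - \frac{F}{5}$ ($D{\left(F \right)} = 1 + F \left(- \frac{1}{5}\right) = 1 - \frac{F}{5}$)
$-4 + D{\left(R{\left(4,5 \right)} \right)} \left(-44\right) = -4 + \left(1 - \frac{-15 - 4}{5}\right) \left(-44\right) = -4 + \left(1 - - \frac{19}{5}\right) \left(-44\right) = -4 + \left(1 + \frac{19}{5}\right) \left(-44\right) = -4 + \frac{24}{5} \left(-44\right) = -4 - \frac{1056}{5} = - \frac{1076}{5}$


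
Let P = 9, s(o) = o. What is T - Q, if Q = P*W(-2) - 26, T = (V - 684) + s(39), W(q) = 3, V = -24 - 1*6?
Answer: -676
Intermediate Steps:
V = -30 (V = -24 - 6 = -30)
T = -675 (T = (-30 - 684) + 39 = -714 + 39 = -675)
Q = 1 (Q = 9*3 - 26 = 27 - 26 = 1)
T - Q = -675 - 1*1 = -675 - 1 = -676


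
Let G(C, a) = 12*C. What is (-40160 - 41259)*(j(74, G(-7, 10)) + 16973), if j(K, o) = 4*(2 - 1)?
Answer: -1382250363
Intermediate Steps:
j(K, o) = 4 (j(K, o) = 4*1 = 4)
(-40160 - 41259)*(j(74, G(-7, 10)) + 16973) = (-40160 - 41259)*(4 + 16973) = -81419*16977 = -1382250363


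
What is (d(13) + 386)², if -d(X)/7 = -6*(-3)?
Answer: 67600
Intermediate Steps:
d(X) = -126 (d(X) = -(-42)*(-3) = -7*18 = -126)
(d(13) + 386)² = (-126 + 386)² = 260² = 67600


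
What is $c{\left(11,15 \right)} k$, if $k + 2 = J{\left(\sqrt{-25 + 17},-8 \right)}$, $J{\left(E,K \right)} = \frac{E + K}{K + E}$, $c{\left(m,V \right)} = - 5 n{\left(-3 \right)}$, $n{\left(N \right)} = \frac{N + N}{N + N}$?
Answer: $5$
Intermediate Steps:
$n{\left(N \right)} = 1$ ($n{\left(N \right)} = \frac{2 N}{2 N} = 2 N \frac{1}{2 N} = 1$)
$c{\left(m,V \right)} = -5$ ($c{\left(m,V \right)} = \left(-5\right) 1 = -5$)
$J{\left(E,K \right)} = 1$ ($J{\left(E,K \right)} = \frac{E + K}{E + K} = 1$)
$k = -1$ ($k = -2 + 1 = -1$)
$c{\left(11,15 \right)} k = \left(-5\right) \left(-1\right) = 5$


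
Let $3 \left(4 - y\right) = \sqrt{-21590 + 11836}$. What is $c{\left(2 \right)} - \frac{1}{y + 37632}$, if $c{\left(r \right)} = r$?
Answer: $\frac{12748056856}{6374113109} - \frac{3 i \sqrt{9754}}{12748226218} \approx 2.0 - 2.3241 \cdot 10^{-8} i$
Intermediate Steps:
$y = 4 - \frac{i \sqrt{9754}}{3}$ ($y = 4 - \frac{\sqrt{-21590 + 11836}}{3} = 4 - \frac{\sqrt{-9754}}{3} = 4 - \frac{i \sqrt{9754}}{3} \approx 4.0 - 32.921 i$)
$c{\left(2 \right)} - \frac{1}{y + 37632} = 2 - \frac{1}{\left(4 - \frac{i \sqrt{9754}}{3}\right) + 37632} = 2 - \frac{1}{37636 - \frac{i \sqrt{9754}}{3}}$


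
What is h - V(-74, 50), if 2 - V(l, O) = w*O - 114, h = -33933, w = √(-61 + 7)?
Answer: -34049 + 150*I*√6 ≈ -34049.0 + 367.42*I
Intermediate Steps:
w = 3*I*√6 (w = √(-54) = 3*I*√6 ≈ 7.3485*I)
V(l, O) = 116 - 3*I*O*√6 (V(l, O) = 2 - ((3*I*√6)*O - 114) = 2 - (3*I*O*√6 - 114) = 2 - (-114 + 3*I*O*√6) = 2 + (114 - 3*I*O*√6) = 116 - 3*I*O*√6)
h - V(-74, 50) = -33933 - (116 - 3*I*50*√6) = -33933 - (116 - 150*I*√6) = -33933 + (-116 + 150*I*√6) = -34049 + 150*I*√6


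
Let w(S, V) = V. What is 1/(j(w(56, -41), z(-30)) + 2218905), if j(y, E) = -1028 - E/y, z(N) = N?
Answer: 41/90932927 ≈ 4.5088e-7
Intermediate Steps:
j(y, E) = -1028 - E/y
1/(j(w(56, -41), z(-30)) + 2218905) = 1/((-1028 - 1*(-30)/(-41)) + 2218905) = 1/((-1028 - 1*(-30)*(-1/41)) + 2218905) = 1/((-1028 - 30/41) + 2218905) = 1/(-42178/41 + 2218905) = 1/(90932927/41) = 41/90932927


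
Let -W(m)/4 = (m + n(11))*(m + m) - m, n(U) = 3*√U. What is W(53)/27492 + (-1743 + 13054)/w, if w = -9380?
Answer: -43313401/21489580 - 106*√11/2291 ≈ -2.1690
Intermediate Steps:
W(m) = 4*m - 8*m*(m + 3*√11) (W(m) = -4*((m + 3*√11)*(m + m) - m) = -4*((m + 3*√11)*(2*m) - m) = -4*(2*m*(m + 3*√11) - m) = -4*(-m + 2*m*(m + 3*√11)) = 4*m - 8*m*(m + 3*√11))
W(53)/27492 + (-1743 + 13054)/w = (4*53*(1 - 6*√11 - 2*53))/27492 + (-1743 + 13054)/(-9380) = (4*53*(1 - 6*√11 - 106))*(1/27492) + 11311*(-1/9380) = (4*53*(-105 - 6*√11))*(1/27492) - 11311/9380 = (-22260 - 1272*√11)*(1/27492) - 11311/9380 = (-1855/2291 - 106*√11/2291) - 11311/9380 = -43313401/21489580 - 106*√11/2291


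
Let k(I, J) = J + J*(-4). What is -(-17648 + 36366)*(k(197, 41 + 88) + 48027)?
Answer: -891725520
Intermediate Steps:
k(I, J) = -3*J (k(I, J) = J - 4*J = -3*J)
-(-17648 + 36366)*(k(197, 41 + 88) + 48027) = -(-17648 + 36366)*(-3*(41 + 88) + 48027) = -18718*(-3*129 + 48027) = -18718*(-387 + 48027) = -18718*47640 = -1*891725520 = -891725520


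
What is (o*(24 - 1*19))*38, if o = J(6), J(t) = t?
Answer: 1140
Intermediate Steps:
o = 6
(o*(24 - 1*19))*38 = (6*(24 - 1*19))*38 = (6*(24 - 19))*38 = (6*5)*38 = 30*38 = 1140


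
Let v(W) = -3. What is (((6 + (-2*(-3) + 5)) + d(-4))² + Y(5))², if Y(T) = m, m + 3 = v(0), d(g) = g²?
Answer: 1172889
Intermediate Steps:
m = -6 (m = -3 - 3 = -6)
Y(T) = -6
(((6 + (-2*(-3) + 5)) + d(-4))² + Y(5))² = (((6 + (-2*(-3) + 5)) + (-4)²)² - 6)² = (((6 + (6 + 5)) + 16)² - 6)² = (((6 + 11) + 16)² - 6)² = ((17 + 16)² - 6)² = (33² - 6)² = (1089 - 6)² = 1083² = 1172889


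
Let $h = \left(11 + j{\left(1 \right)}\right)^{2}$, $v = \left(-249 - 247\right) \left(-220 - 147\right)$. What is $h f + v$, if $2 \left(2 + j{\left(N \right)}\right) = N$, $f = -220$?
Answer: $162177$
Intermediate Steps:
$j{\left(N \right)} = -2 + \frac{N}{2}$
$v = 182032$ ($v = \left(-496\right) \left(-367\right) = 182032$)
$h = \frac{361}{4}$ ($h = \left(11 + \left(-2 + \frac{1}{2} \cdot 1\right)\right)^{2} = \left(11 + \left(-2 + \frac{1}{2}\right)\right)^{2} = \left(11 - \frac{3}{2}\right)^{2} = \left(\frac{19}{2}\right)^{2} = \frac{361}{4} \approx 90.25$)
$h f + v = \frac{361}{4} \left(-220\right) + 182032 = -19855 + 182032 = 162177$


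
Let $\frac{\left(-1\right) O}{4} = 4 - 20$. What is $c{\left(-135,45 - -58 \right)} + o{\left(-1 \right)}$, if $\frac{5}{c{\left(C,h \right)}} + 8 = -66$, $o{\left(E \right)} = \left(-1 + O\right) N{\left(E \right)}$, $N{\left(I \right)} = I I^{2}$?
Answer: $- \frac{4667}{74} \approx -63.068$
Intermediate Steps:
$O = 64$ ($O = - 4 \left(4 - 20\right) = \left(-4\right) \left(-16\right) = 64$)
$N{\left(I \right)} = I^{3}$
$o{\left(E \right)} = 63 E^{3}$ ($o{\left(E \right)} = \left(-1 + 64\right) E^{3} = 63 E^{3}$)
$c{\left(C,h \right)} = - \frac{5}{74}$ ($c{\left(C,h \right)} = \frac{5}{-8 - 66} = \frac{5}{-74} = 5 \left(- \frac{1}{74}\right) = - \frac{5}{74}$)
$c{\left(-135,45 - -58 \right)} + o{\left(-1 \right)} = - \frac{5}{74} + 63 \left(-1\right)^{3} = - \frac{5}{74} + 63 \left(-1\right) = - \frac{5}{74} - 63 = - \frac{4667}{74}$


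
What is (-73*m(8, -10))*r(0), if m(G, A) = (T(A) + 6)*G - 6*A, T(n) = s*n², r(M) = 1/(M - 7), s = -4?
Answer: -225716/7 ≈ -32245.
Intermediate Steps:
r(M) = 1/(-7 + M)
T(n) = -4*n²
m(G, A) = -6*A + G*(6 - 4*A²) (m(G, A) = (-4*A² + 6)*G - 6*A = (6 - 4*A²)*G - 6*A = G*(6 - 4*A²) - 6*A = -6*A + G*(6 - 4*A²))
(-73*m(8, -10))*r(0) = (-73*(-6*(-10) + 6*8 - 4*8*(-10)²))/(-7 + 0) = -73*(60 + 48 - 4*8*100)/(-7) = -73*(60 + 48 - 3200)*(-⅐) = -73*(-3092)*(-⅐) = 225716*(-⅐) = -225716/7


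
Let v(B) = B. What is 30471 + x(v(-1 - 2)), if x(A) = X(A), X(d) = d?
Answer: 30468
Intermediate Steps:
x(A) = A
30471 + x(v(-1 - 2)) = 30471 + (-1 - 2) = 30471 - 3 = 30468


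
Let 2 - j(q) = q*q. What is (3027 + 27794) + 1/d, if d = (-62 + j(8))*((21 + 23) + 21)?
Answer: 248417259/8060 ≈ 30821.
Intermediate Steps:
j(q) = 2 - q**2 (j(q) = 2 - q*q = 2 - q**2)
d = -8060 (d = (-62 + (2 - 1*8**2))*((21 + 23) + 21) = (-62 + (2 - 1*64))*(44 + 21) = (-62 + (2 - 64))*65 = (-62 - 62)*65 = -124*65 = -8060)
(3027 + 27794) + 1/d = (3027 + 27794) + 1/(-8060) = 30821 - 1/8060 = 248417259/8060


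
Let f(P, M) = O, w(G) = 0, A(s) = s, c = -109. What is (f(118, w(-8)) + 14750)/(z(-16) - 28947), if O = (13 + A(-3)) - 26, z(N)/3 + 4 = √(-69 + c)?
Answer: -142227302/279541761 - 14734*I*√178/279541761 ≈ -0.50879 - 0.00070321*I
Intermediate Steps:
z(N) = -12 + 3*I*√178 (z(N) = -12 + 3*√(-69 - 109) = -12 + 3*√(-178) = -12 + 3*(I*√178) = -12 + 3*I*√178)
O = -16 (O = (13 - 3) - 26 = 10 - 26 = -16)
f(P, M) = -16
(f(118, w(-8)) + 14750)/(z(-16) - 28947) = (-16 + 14750)/((-12 + 3*I*√178) - 28947) = 14734/(-28959 + 3*I*√178)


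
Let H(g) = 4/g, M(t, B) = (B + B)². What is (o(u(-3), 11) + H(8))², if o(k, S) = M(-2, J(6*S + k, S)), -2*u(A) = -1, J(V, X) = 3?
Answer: 5329/4 ≈ 1332.3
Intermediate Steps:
u(A) = ½ (u(A) = -½*(-1) = ½)
M(t, B) = 4*B² (M(t, B) = (2*B)² = 4*B²)
o(k, S) = 36 (o(k, S) = 4*3² = 4*9 = 36)
(o(u(-3), 11) + H(8))² = (36 + 4/8)² = (36 + 4*(⅛))² = (36 + ½)² = (73/2)² = 5329/4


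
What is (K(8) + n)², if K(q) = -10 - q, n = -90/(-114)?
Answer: 106929/361 ≈ 296.20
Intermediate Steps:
n = 15/19 (n = -90*(-1/114) = 15/19 ≈ 0.78947)
(K(8) + n)² = ((-10 - 1*8) + 15/19)² = ((-10 - 8) + 15/19)² = (-18 + 15/19)² = (-327/19)² = 106929/361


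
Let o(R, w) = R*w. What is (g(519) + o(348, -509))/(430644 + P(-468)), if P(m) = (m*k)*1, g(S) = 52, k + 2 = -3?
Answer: -22135/54123 ≈ -0.40898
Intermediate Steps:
k = -5 (k = -2 - 3 = -5)
P(m) = -5*m (P(m) = (m*(-5))*1 = -5*m*1 = -5*m)
(g(519) + o(348, -509))/(430644 + P(-468)) = (52 + 348*(-509))/(430644 - 5*(-468)) = (52 - 177132)/(430644 + 2340) = -177080/432984 = -177080*1/432984 = -22135/54123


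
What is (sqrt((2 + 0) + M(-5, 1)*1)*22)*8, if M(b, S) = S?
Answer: 176*sqrt(3) ≈ 304.84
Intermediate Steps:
(sqrt((2 + 0) + M(-5, 1)*1)*22)*8 = (sqrt((2 + 0) + 1*1)*22)*8 = (sqrt(2 + 1)*22)*8 = (sqrt(3)*22)*8 = (22*sqrt(3))*8 = 176*sqrt(3)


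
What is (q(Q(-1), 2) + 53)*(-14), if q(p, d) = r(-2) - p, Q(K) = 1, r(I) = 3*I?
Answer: -644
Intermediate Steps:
q(p, d) = -6 - p (q(p, d) = 3*(-2) - p = -6 - p)
(q(Q(-1), 2) + 53)*(-14) = ((-6 - 1*1) + 53)*(-14) = ((-6 - 1) + 53)*(-14) = (-7 + 53)*(-14) = 46*(-14) = -644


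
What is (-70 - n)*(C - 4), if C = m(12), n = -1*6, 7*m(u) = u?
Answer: 1024/7 ≈ 146.29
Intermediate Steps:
m(u) = u/7
n = -6
C = 12/7 (C = (1/7)*12 = 12/7 ≈ 1.7143)
(-70 - n)*(C - 4) = (-70 - 1*(-6))*(12/7 - 4) = (-70 + 6)*(-16/7) = -64*(-16/7) = 1024/7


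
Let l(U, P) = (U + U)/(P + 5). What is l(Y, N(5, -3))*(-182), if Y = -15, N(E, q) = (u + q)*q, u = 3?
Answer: 1092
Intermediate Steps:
N(E, q) = q*(3 + q) (N(E, q) = (3 + q)*q = q*(3 + q))
l(U, P) = 2*U/(5 + P) (l(U, P) = (2*U)/(5 + P) = 2*U/(5 + P))
l(Y, N(5, -3))*(-182) = (2*(-15)/(5 - 3*(3 - 3)))*(-182) = (2*(-15)/(5 - 3*0))*(-182) = (2*(-15)/(5 + 0))*(-182) = (2*(-15)/5)*(-182) = (2*(-15)*(⅕))*(-182) = -6*(-182) = 1092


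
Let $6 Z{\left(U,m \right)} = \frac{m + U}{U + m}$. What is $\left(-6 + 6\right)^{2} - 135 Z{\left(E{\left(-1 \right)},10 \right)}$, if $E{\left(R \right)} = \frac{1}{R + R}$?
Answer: $- \frac{45}{2} \approx -22.5$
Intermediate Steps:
$E{\left(R \right)} = \frac{1}{2 R}$
$Z{\left(U,m \right)} = \frac{1}{6}$ ($Z{\left(U,m \right)} = \frac{\left(m + U\right) \frac{1}{U + m}}{6} = \frac{\left(U + m\right) \frac{1}{U + m}}{6} = \frac{1}{6} \cdot 1 = \frac{1}{6}$)
$\left(-6 + 6\right)^{2} - 135 Z{\left(E{\left(-1 \right)},10 \right)} = \left(-6 + 6\right)^{2} - \frac{45}{2} = 0^{2} - \frac{45}{2} = 0 - \frac{45}{2} = - \frac{45}{2}$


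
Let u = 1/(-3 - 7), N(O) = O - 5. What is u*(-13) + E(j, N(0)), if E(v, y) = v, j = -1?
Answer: 3/10 ≈ 0.30000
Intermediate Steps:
N(O) = -5 + O
u = -⅒ (u = 1/(-10) = -⅒ ≈ -0.10000)
u*(-13) + E(j, N(0)) = -⅒*(-13) - 1 = 13/10 - 1 = 3/10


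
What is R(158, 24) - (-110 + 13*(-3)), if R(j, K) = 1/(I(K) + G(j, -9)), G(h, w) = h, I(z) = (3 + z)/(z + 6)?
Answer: 236771/1589 ≈ 149.01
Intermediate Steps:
I(z) = (3 + z)/(6 + z)
R(j, K) = 1/(j + (3 + K)/(6 + K)) (R(j, K) = 1/((3 + K)/(6 + K) + j) = 1/(j + (3 + K)/(6 + K)))
R(158, 24) - (-110 + 13*(-3)) = (6 + 24)/(3 + 24 + 158*(6 + 24)) - (-110 + 13*(-3)) = 30/(3 + 24 + 158*30) - (-110 - 39) = 30/(3 + 24 + 4740) - 1*(-149) = 30/4767 + 149 = (1/4767)*30 + 149 = 10/1589 + 149 = 236771/1589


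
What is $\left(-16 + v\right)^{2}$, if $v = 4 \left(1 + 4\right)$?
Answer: $16$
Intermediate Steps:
$v = 20$ ($v = 4 \cdot 5 = 20$)
$\left(-16 + v\right)^{2} = \left(-16 + 20\right)^{2} = 4^{2} = 16$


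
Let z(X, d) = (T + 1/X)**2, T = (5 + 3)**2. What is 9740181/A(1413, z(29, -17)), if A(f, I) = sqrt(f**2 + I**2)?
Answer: 2730497407*sqrt(164246121290)/492738363870 ≈ 2245.8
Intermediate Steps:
T = 64 (T = 8**2 = 64)
z(X, d) = (64 + 1/X)**2
A(f, I) = sqrt(I**2 + f**2)
9740181/A(1413, z(29, -17)) = 9740181/(sqrt(((1 + 64*29)**2/29**2)**2 + 1413**2)) = 9740181/(sqrt(((1 + 1856)**2/841)**2 + 1996569)) = 9740181/(sqrt(((1/841)*1857**2)**2 + 1996569)) = 9740181/(sqrt(((1/841)*3448449)**2 + 1996569)) = 9740181/(sqrt((3448449/841)**2 + 1996569)) = 9740181/(sqrt(11891800505601/707281 + 1996569)) = 9740181/(sqrt(13303935824490/707281)) = 9740181/((9*sqrt(164246121290)/841)) = 9740181*(841*sqrt(164246121290)/1478215091610) = 2730497407*sqrt(164246121290)/492738363870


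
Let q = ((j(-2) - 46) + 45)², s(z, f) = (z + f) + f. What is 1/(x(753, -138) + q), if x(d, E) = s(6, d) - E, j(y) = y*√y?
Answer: -I/(-1643*I + 4*√2) ≈ 0.00060864 - 2.0955e-6*I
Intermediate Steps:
j(y) = y^(3/2)
s(z, f) = z + 2*f (s(z, f) = (f + z) + f = z + 2*f)
x(d, E) = 6 - E + 2*d (x(d, E) = (6 + 2*d) - E = 6 - E + 2*d)
q = (-1 - 2*I*√2)² (q = (((-2)^(3/2) - 46) + 45)² = ((-2*I*√2 - 46) + 45)² = ((-46 - 2*I*√2) + 45)² = (-1 - 2*I*√2)² ≈ -7.0 + 5.6569*I)
1/(x(753, -138) + q) = 1/((6 - 1*(-138) + 2*753) + (-7 + 4*I*√2)) = 1/((6 + 138 + 1506) + (-7 + 4*I*√2)) = 1/(1650 + (-7 + 4*I*√2)) = 1/(1643 + 4*I*√2)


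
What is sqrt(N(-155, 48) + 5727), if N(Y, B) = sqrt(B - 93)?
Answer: sqrt(5727 + 3*I*sqrt(5)) ≈ 75.677 + 0.0443*I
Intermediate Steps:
N(Y, B) = sqrt(-93 + B)
sqrt(N(-155, 48) + 5727) = sqrt(sqrt(-93 + 48) + 5727) = sqrt(sqrt(-45) + 5727) = sqrt(3*I*sqrt(5) + 5727) = sqrt(5727 + 3*I*sqrt(5))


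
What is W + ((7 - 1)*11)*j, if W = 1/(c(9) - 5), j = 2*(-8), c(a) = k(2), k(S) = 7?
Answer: -2111/2 ≈ -1055.5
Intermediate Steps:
c(a) = 7
j = -16
W = 1/2 (W = 1/(7 - 5) = 1/2 ≈ 0.50000)
W + ((7 - 1)*11)*j = 1/2 + ((7 - 1)*11)*(-16) = 1/2 + (6*11)*(-16) = 1/2 + 66*(-16) = 1/2 - 1056 = -2111/2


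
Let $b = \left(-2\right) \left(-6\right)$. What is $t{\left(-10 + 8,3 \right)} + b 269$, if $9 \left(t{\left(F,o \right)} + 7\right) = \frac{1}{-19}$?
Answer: $\frac{550790}{171} \approx 3221.0$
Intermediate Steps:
$t{\left(F,o \right)} = - \frac{1198}{171}$ ($t{\left(F,o \right)} = -7 + \frac{1}{9 \left(-19\right)} = -7 + \frac{1}{9} \left(- \frac{1}{19}\right) = -7 - \frac{1}{171} = - \frac{1198}{171}$)
$b = 12$
$t{\left(-10 + 8,3 \right)} + b 269 = - \frac{1198}{171} + 12 \cdot 269 = - \frac{1198}{171} + 3228 = \frac{550790}{171}$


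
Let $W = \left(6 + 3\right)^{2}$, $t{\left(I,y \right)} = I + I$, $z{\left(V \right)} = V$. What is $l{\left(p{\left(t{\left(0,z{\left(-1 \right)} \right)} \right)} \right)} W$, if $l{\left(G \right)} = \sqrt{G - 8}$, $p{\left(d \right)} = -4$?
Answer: $162 i \sqrt{3} \approx 280.59 i$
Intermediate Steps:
$t{\left(I,y \right)} = 2 I$
$l{\left(G \right)} = \sqrt{-8 + G}$
$W = 81$ ($W = 9^{2} = 81$)
$l{\left(p{\left(t{\left(0,z{\left(-1 \right)} \right)} \right)} \right)} W = \sqrt{-8 - 4} \cdot 81 = \sqrt{-12} \cdot 81 = 2 i \sqrt{3} \cdot 81 = 162 i \sqrt{3}$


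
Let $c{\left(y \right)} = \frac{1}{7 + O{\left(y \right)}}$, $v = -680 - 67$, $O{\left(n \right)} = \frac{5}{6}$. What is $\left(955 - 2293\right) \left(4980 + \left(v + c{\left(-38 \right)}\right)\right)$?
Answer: $- \frac{266204466}{47} \approx -5.6639 \cdot 10^{6}$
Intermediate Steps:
$O{\left(n \right)} = \frac{5}{6}$ ($O{\left(n \right)} = 5 \cdot \frac{1}{6} = \frac{5}{6}$)
$v = -747$
$c{\left(y \right)} = \frac{6}{47}$ ($c{\left(y \right)} = \frac{1}{7 + \frac{5}{6}} = \frac{1}{\frac{47}{6}} = \frac{6}{47}$)
$\left(955 - 2293\right) \left(4980 + \left(v + c{\left(-38 \right)}\right)\right) = \left(955 - 2293\right) \left(4980 + \left(-747 + \frac{6}{47}\right)\right) = - 1338 \left(4980 - \frac{35103}{47}\right) = \left(-1338\right) \frac{198957}{47} = - \frac{266204466}{47}$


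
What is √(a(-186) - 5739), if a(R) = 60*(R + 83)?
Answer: I*√11919 ≈ 109.17*I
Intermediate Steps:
a(R) = 4980 + 60*R (a(R) = 60*(83 + R) = 4980 + 60*R)
√(a(-186) - 5739) = √((4980 + 60*(-186)) - 5739) = √((4980 - 11160) - 5739) = √(-6180 - 5739) = √(-11919) = I*√11919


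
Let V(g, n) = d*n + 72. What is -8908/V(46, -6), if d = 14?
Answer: 2227/3 ≈ 742.33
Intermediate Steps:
V(g, n) = 72 + 14*n (V(g, n) = 14*n + 72 = 72 + 14*n)
-8908/V(46, -6) = -8908/(72 + 14*(-6)) = -8908/(72 - 84) = -8908/(-12) = -8908*(-1/12) = 2227/3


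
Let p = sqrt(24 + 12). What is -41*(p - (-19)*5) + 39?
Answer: -4102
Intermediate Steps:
p = 6 (p = sqrt(36) = 6)
-41*(p - (-19)*5) + 39 = -41*(6 - (-19)*5) + 39 = -41*(6 - 1*(-95)) + 39 = -41*(6 + 95) + 39 = -41*101 + 39 = -4141 + 39 = -4102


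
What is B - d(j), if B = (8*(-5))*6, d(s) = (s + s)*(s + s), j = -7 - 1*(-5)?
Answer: -256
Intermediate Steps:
j = -2 (j = -7 + 5 = -2)
d(s) = 4*s² (d(s) = (2*s)*(2*s) = 4*s²)
B = -240 (B = -40*6 = -240)
B - d(j) = -240 - 4*(-2)² = -240 - 4*4 = -240 - 1*16 = -240 - 16 = -256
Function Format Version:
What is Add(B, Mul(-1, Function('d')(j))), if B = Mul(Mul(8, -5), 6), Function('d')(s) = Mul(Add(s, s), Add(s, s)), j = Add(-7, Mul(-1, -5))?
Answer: -256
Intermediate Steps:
j = -2 (j = Add(-7, 5) = -2)
Function('d')(s) = Mul(4, Pow(s, 2)) (Function('d')(s) = Mul(Mul(2, s), Mul(2, s)) = Mul(4, Pow(s, 2)))
B = -240 (B = Mul(-40, 6) = -240)
Add(B, Mul(-1, Function('d')(j))) = Add(-240, Mul(-1, Mul(4, Pow(-2, 2)))) = Add(-240, Mul(-1, Mul(4, 4))) = Add(-240, Mul(-1, 16)) = Add(-240, -16) = -256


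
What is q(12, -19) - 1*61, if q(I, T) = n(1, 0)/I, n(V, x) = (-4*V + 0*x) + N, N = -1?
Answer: -737/12 ≈ -61.417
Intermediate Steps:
n(V, x) = -1 - 4*V (n(V, x) = (-4*V + 0*x) - 1 = (-4*V + 0) - 1 = -4*V - 1 = -1 - 4*V)
q(I, T) = -5/I (q(I, T) = (-1 - 4*1)/I = (-1 - 4)/I = -5/I)
q(12, -19) - 1*61 = -5/12 - 1*61 = -5*1/12 - 61 = -5/12 - 61 = -737/12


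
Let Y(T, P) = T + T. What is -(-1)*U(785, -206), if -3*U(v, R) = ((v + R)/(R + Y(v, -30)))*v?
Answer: -151505/1364 ≈ -111.07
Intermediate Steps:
Y(T, P) = 2*T
U(v, R) = -v*(R + v)/(3*(R + 2*v)) (U(v, R) = -(v + R)/(R + 2*v)*v/3 = -(R + v)/(R + 2*v)*v/3 = -v*(R + v)/(3*(R + 2*v)))
-(-1)*U(785, -206) = -(-1)*(-1*785*(-206 + 785)/(3*(-206) + 6*785)) = -(-1)*(-1*785*579/(-618 + 4710)) = -(-1)*(-1*785*579/4092) = -(-1)*(-1*785*1/4092*579) = -(-1)*(-151505)/1364 = -1*151505/1364 = -151505/1364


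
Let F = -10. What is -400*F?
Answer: 4000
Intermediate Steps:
-400*F = -400*(-10) = 4000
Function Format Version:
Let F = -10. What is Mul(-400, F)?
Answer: 4000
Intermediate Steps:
Mul(-400, F) = Mul(-400, -10) = 4000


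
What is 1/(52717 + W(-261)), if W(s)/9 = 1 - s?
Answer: 1/55075 ≈ 1.8157e-5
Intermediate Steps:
W(s) = 9 - 9*s (W(s) = 9*(1 - s) = 9 - 9*s)
1/(52717 + W(-261)) = 1/(52717 + (9 - 9*(-261))) = 1/(52717 + (9 + 2349)) = 1/(52717 + 2358) = 1/55075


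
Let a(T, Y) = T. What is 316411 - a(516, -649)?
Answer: 315895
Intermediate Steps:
316411 - a(516, -649) = 316411 - 1*516 = 316411 - 516 = 315895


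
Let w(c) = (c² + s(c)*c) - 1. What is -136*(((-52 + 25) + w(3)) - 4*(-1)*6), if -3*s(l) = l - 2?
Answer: -544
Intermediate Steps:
s(l) = ⅔ - l/3 (s(l) = -(l - 2)/3 = -(-2 + l)/3 = ⅔ - l/3)
w(c) = -1 + c² + c*(⅔ - c/3) (w(c) = (c² + (⅔ - c/3)*c) - 1 = (c² + c*(⅔ - c/3)) - 1 = -1 + c² + c*(⅔ - c/3))
-136*(((-52 + 25) + w(3)) - 4*(-1)*6) = -136*(((-52 + 25) + (-1 + (⅔)*3 + (⅔)*3²)) - 4*(-1)*6) = -136*((-27 + (-1 + 2 + (⅔)*9)) + 4*6) = -136*((-27 + (-1 + 2 + 6)) + 24) = -136*((-27 + 7) + 24) = -136*(-20 + 24) = -136*4 = -544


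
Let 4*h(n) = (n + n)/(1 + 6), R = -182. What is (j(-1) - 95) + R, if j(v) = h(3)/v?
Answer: -3881/14 ≈ -277.21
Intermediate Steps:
h(n) = n/14 (h(n) = ((n + n)/(1 + 6))/4 = ((2*n)/7)/4 = ((2*n)*(⅐))/4 = (2*n/7)/4 = n/14)
j(v) = 3/(14*v) (j(v) = ((1/14)*3)/v = 3/(14*v))
(j(-1) - 95) + R = ((3/14)/(-1) - 95) - 182 = ((3/14)*(-1) - 95) - 182 = (-3/14 - 95) - 182 = -1333/14 - 182 = -3881/14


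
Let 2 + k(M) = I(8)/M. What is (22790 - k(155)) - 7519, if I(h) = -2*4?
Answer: 2367323/155 ≈ 15273.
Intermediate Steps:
I(h) = -8
k(M) = -2 - 8/M
(22790 - k(155)) - 7519 = (22790 - (-2 - 8/155)) - 7519 = (22790 - 1*(-318/155)) - 7519 = (22790 + 318/155) - 7519 = 3532768/155 - 7519 = 2367323/155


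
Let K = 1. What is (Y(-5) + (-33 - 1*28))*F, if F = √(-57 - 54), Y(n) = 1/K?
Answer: -60*I*√111 ≈ -632.14*I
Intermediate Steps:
Y(n) = 1 (Y(n) = 1/1 = 1)
F = I*√111 (F = √(-111) = I*√111 ≈ 10.536*I)
(Y(-5) + (-33 - 1*28))*F = (1 + (-33 - 1*28))*(I*√111) = (1 + (-33 - 28))*(I*√111) = (1 - 61)*(I*√111) = -60*I*√111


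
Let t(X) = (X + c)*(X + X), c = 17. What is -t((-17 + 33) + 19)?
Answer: -3640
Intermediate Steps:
t(X) = 2*X*(17 + X) (t(X) = (X + 17)*(X + X) = (17 + X)*(2*X) = 2*X*(17 + X))
-t((-17 + 33) + 19) = -2*((-17 + 33) + 19)*(17 + ((-17 + 33) + 19)) = -2*(16 + 19)*(17 + (16 + 19)) = -2*35*(17 + 35) = -2*35*52 = -1*3640 = -3640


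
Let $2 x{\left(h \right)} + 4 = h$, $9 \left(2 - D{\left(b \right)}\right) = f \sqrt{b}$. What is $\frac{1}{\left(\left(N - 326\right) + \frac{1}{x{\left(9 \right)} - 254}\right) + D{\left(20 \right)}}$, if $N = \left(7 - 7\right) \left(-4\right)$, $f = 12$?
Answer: $- \frac{368891649}{119481879602} + \frac{1518054 \sqrt{5}}{59740939801} \approx -0.0030306$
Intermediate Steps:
$D{\left(b \right)} = 2 - \frac{4 \sqrt{b}}{3}$ ($D{\left(b \right)} = 2 - \frac{12 \sqrt{b}}{9} = 2 - \frac{4 \sqrt{b}}{3}$)
$x{\left(h \right)} = -2 + \frac{h}{2}$
$N = 0$ ($N = 0 \left(-4\right) = 0$)
$\frac{1}{\left(\left(N - 326\right) + \frac{1}{x{\left(9 \right)} - 254}\right) + D{\left(20 \right)}} = \frac{1}{\left(\left(0 - 326\right) + \frac{1}{\left(-2 + \frac{1}{2} \cdot 9\right) - 254}\right) + \left(2 - \frac{4 \sqrt{20}}{3}\right)} = \frac{1}{\left(-326 + \frac{1}{\left(-2 + \frac{9}{2}\right) - 254}\right) + \left(2 - \frac{4 \cdot 2 \sqrt{5}}{3}\right)} = \frac{1}{\left(-326 + \frac{1}{\frac{5}{2} - 254}\right) + \left(2 - \frac{8 \sqrt{5}}{3}\right)} = \frac{1}{\left(-326 + \frac{1}{- \frac{503}{2}}\right) + \left(2 - \frac{8 \sqrt{5}}{3}\right)} = \frac{1}{\left(-326 - \frac{2}{503}\right) + \left(2 - \frac{8 \sqrt{5}}{3}\right)} = \frac{1}{- \frac{163980}{503} + \left(2 - \frac{8 \sqrt{5}}{3}\right)} = \frac{1}{- \frac{162974}{503} - \frac{8 \sqrt{5}}{3}}$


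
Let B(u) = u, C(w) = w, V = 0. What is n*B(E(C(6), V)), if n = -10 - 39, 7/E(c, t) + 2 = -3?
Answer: 343/5 ≈ 68.600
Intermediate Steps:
E(c, t) = -7/5 (E(c, t) = 7/(-2 - 3) = 7/(-5) = 7*(-⅕) = -7/5)
n = -49
n*B(E(C(6), V)) = -49*(-7/5) = 343/5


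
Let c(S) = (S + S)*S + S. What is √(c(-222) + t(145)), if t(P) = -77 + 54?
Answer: √98323 ≈ 313.56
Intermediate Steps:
t(P) = -23
c(S) = S + 2*S² (c(S) = (2*S)*S + S = 2*S² + S = S + 2*S²)
√(c(-222) + t(145)) = √(-222*(1 + 2*(-222)) - 23) = √(-222*(1 - 444) - 23) = √(-222*(-443) - 23) = √(98346 - 23) = √98323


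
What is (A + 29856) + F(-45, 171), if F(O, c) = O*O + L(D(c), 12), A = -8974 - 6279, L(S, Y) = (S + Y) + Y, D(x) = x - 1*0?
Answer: 16823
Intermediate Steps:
D(x) = x (D(x) = x + 0 = x)
L(S, Y) = S + 2*Y
A = -15253
F(O, c) = 24 + c + O² (F(O, c) = O*O + (c + 2*12) = O² + (c + 24) = O² + (24 + c) = 24 + c + O²)
(A + 29856) + F(-45, 171) = (-15253 + 29856) + (24 + 171 + (-45)²) = 14603 + (24 + 171 + 2025) = 14603 + 2220 = 16823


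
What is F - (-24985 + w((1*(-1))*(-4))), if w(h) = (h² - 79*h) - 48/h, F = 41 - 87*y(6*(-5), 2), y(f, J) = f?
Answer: 27948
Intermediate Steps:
F = 2651 (F = 41 - 522*(-5) = 41 - 87*(-30) = 41 + 2610 = 2651)
w(h) = h² - 79*h - 48/h
F - (-24985 + w((1*(-1))*(-4))) = 2651 - (-24985 + (-48 + ((1*(-1))*(-4))²*(-79 + (1*(-1))*(-4)))/(((1*(-1))*(-4)))) = 2651 - (-24985 + (-48 + (-1*(-4))²*(-79 - 1*(-4)))/((-1*(-4)))) = 2651 - (-24985 + (-48 + 4²*(-79 + 4))/4) = 2651 - (-24985 + (-48 + 16*(-75))/4) = 2651 - (-24985 + (-48 - 1200)/4) = 2651 - (-24985 + (¼)*(-1248)) = 2651 - (-24985 - 312) = 2651 - 1*(-25297) = 2651 + 25297 = 27948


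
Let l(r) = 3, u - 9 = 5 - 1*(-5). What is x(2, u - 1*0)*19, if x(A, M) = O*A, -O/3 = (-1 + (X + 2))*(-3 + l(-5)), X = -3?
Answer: 0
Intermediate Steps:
u = 19 (u = 9 + (5 - 1*(-5)) = 9 + (5 + 5) = 9 + 10 = 19)
O = 0 (O = -3*(-1 + (-3 + 2))*(-3 + 3) = -3*(-1 - 1)*0 = -(-6)*0 = -3*0 = 0)
x(A, M) = 0 (x(A, M) = 0*A = 0)
x(2, u - 1*0)*19 = 0*19 = 0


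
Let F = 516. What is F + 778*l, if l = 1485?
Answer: 1155846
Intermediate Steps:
F + 778*l = 516 + 778*1485 = 516 + 1155330 = 1155846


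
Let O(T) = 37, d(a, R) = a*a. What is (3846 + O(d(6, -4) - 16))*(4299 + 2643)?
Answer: 26955786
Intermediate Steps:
d(a, R) = a²
(3846 + O(d(6, -4) - 16))*(4299 + 2643) = (3846 + 37)*(4299 + 2643) = 3883*6942 = 26955786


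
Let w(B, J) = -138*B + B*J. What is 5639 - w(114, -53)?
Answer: 27413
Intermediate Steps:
5639 - w(114, -53) = 5639 - 114*(-138 - 53) = 5639 - 114*(-191) = 5639 - 1*(-21774) = 5639 + 21774 = 27413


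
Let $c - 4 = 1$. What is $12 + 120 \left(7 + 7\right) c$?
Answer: $8412$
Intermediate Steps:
$c = 5$ ($c = 4 + 1 = 5$)
$12 + 120 \left(7 + 7\right) c = 12 + 120 \left(7 + 7\right) 5 = 12 + 120 \cdot 14 \cdot 5 = 12 + 120 \cdot 70 = 12 + 8400 = 8412$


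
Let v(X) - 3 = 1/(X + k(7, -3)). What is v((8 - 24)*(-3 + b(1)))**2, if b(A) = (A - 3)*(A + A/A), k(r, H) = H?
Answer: 107584/11881 ≈ 9.0551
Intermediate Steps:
b(A) = (1 + A)*(-3 + A) (b(A) = (-3 + A)*(A + 1) = (-3 + A)*(1 + A) = (1 + A)*(-3 + A))
v(X) = 3 + 1/(-3 + X) (v(X) = 3 + 1/(X - 3) = 3 + 1/(-3 + X))
v((8 - 24)*(-3 + b(1)))**2 = ((-8 + 3*((8 - 24)*(-3 + (-3 + 1**2 - 2*1))))/(-3 + (8 - 24)*(-3 + (-3 + 1**2 - 2*1))))**2 = ((-8 + 3*(-16*(-3 + (-3 + 1 - 2))))/(-3 - 16*(-3 + (-3 + 1 - 2))))**2 = ((-8 + 3*(-16*(-3 - 4)))/(-3 - 16*(-3 - 4)))**2 = ((-8 + 3*(-16*(-7)))/(-3 - 16*(-7)))**2 = ((-8 + 3*112)/(-3 + 112))**2 = ((-8 + 336)/109)**2 = ((1/109)*328)**2 = (328/109)**2 = 107584/11881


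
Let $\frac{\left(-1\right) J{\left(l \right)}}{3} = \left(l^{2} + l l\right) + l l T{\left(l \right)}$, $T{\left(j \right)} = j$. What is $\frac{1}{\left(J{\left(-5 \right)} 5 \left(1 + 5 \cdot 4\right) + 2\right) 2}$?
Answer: $\frac{1}{47254} \approx 2.1162 \cdot 10^{-5}$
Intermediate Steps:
$J{\left(l \right)} = - 6 l^{2} - 3 l^{3}$ ($J{\left(l \right)} = - 3 \left(\left(l^{2} + l l\right) + l l l\right) = - 3 \left(\left(l^{2} + l^{2}\right) + l^{2} l\right) = - 3 \left(2 l^{2} + l^{3}\right) = - 3 \left(l^{3} + 2 l^{2}\right) = - 6 l^{2} - 3 l^{3}$)
$\frac{1}{\left(J{\left(-5 \right)} 5 \left(1 + 5 \cdot 4\right) + 2\right) 2} = \frac{1}{\left(3 \left(-5\right)^{2} \left(-2 - -5\right) 5 \left(1 + 5 \cdot 4\right) + 2\right) 2} = \frac{1}{\left(3 \cdot 25 \left(-2 + 5\right) 5 \left(1 + 20\right) + 2\right) 2} = \frac{1}{\left(3 \cdot 25 \cdot 3 \cdot 5 \cdot 21 + 2\right) 2} = \frac{1}{\left(225 \cdot 5 \cdot 21 + 2\right) 2} = \frac{1}{\left(1125 \cdot 21 + 2\right) 2} = \frac{1}{\left(23625 + 2\right) 2} = \frac{1}{23627 \cdot 2} = \frac{1}{47254}$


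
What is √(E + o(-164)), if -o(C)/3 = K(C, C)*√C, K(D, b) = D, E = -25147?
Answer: √(-25147 + 984*I*√41) ≈ 19.714 + 159.8*I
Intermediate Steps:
o(C) = -3*C^(3/2) (o(C) = -3*C*√C = -3*C^(3/2))
√(E + o(-164)) = √(-25147 - (-984)*I*√41) = √(-25147 + 984*I*√41)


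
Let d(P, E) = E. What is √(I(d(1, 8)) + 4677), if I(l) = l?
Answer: √4685 ≈ 68.447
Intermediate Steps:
√(I(d(1, 8)) + 4677) = √(8 + 4677) = √4685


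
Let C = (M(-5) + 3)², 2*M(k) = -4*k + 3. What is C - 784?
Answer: -2295/4 ≈ -573.75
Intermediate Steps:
M(k) = 3/2 - 2*k (M(k) = (-4*k + 3)/2 = (3 - 4*k)/2 = 3/2 - 2*k)
C = 841/4 (C = ((3/2 - 2*(-5)) + 3)² = ((3/2 + 10) + 3)² = (23/2 + 3)² = (29/2)² = 841/4 ≈ 210.25)
C - 784 = 841/4 - 784 = -2295/4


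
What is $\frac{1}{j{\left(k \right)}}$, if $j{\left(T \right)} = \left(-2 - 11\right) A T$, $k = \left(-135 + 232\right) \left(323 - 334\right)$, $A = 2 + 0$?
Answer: $\frac{1}{27742} \approx 3.6046 \cdot 10^{-5}$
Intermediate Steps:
$A = 2$
$k = -1067$ ($k = 97 \left(-11\right) = -1067$)
$j{\left(T \right)} = - 26 T$ ($j{\left(T \right)} = \left(-2 - 11\right) 2 T = \left(-13\right) 2 T = - 26 T$)
$\frac{1}{j{\left(k \right)}} = \frac{1}{\left(-26\right) \left(-1067\right)} = \frac{1}{27742}$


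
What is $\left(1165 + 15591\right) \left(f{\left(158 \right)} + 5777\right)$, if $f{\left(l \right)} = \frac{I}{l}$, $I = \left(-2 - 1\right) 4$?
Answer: $\frac{7647053012}{79} \approx 9.6798 \cdot 10^{7}$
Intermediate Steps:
$I = -12$ ($I = \left(-3\right) 4 = -12$)
$f{\left(l \right)} = - \frac{12}{l}$
$\left(1165 + 15591\right) \left(f{\left(158 \right)} + 5777\right) = \left(1165 + 15591\right) \left(- \frac{12}{158} + 5777\right) = 16756 \left(\left(-12\right) \frac{1}{158} + 5777\right) = 16756 \left(- \frac{6}{79} + 5777\right) = 16756 \cdot \frac{456377}{79} = \frac{7647053012}{79}$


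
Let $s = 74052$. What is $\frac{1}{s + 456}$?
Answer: $\frac{1}{74508} \approx 1.3421 \cdot 10^{-5}$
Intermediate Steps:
$\frac{1}{s + 456} = \frac{1}{74052 + 456} = \frac{1}{74508}$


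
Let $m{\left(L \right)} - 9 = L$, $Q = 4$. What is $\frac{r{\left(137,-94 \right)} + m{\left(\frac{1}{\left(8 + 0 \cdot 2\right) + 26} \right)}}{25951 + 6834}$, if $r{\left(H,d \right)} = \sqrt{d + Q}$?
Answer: $\frac{307}{1114690} + \frac{3 i \sqrt{10}}{32785} \approx 0.00027541 + 0.00028937 i$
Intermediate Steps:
$m{\left(L \right)} = 9 + L$
$r{\left(H,d \right)} = \sqrt{4 + d}$ ($r{\left(H,d \right)} = \sqrt{d + 4} = \sqrt{4 + d}$)
$\frac{r{\left(137,-94 \right)} + m{\left(\frac{1}{\left(8 + 0 \cdot 2\right) + 26} \right)}}{25951 + 6834} = \frac{\sqrt{4 - 94} + \left(9 + \frac{1}{\left(8 + 0 \cdot 2\right) + 26}\right)}{25951 + 6834} = \frac{\sqrt{-90} + \left(9 + \frac{1}{\left(8 + 0\right) + 26}\right)}{32785} = \left(3 i \sqrt{10} + \left(9 + \frac{1}{8 + 26}\right)\right) \frac{1}{32785} = \left(3 i \sqrt{10} + \left(9 + \frac{1}{34}\right)\right) \frac{1}{32785} = \left(3 i \sqrt{10} + \frac{307}{34}\right) \frac{1}{32785} = \left(\frac{307}{34} + 3 i \sqrt{10}\right) \frac{1}{32785} = \frac{307}{1114690} + \frac{3 i \sqrt{10}}{32785}$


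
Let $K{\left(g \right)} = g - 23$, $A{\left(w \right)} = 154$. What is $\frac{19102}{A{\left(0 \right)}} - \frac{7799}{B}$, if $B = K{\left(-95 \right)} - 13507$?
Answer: $\frac{130732898}{1049125} \approx 124.61$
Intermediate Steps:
$K{\left(g \right)} = -23 + g$
$B = -13625$ ($B = \left(-23 - 95\right) - 13507 = -118 - 13507 = -13625$)
$\frac{19102}{A{\left(0 \right)}} - \frac{7799}{B} = \frac{19102}{154} - \frac{7799}{-13625} = 19102 \cdot \frac{1}{154} - - \frac{7799}{13625} = \frac{9551}{77} + \frac{7799}{13625} = \frac{130732898}{1049125}$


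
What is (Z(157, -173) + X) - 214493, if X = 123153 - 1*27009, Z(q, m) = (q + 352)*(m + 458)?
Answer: 26716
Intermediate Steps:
Z(q, m) = (352 + q)*(458 + m)
X = 96144 (X = 123153 - 27009 = 96144)
(Z(157, -173) + X) - 214493 = ((161216 + 352*(-173) + 458*157 - 173*157) + 96144) - 214493 = ((161216 - 60896 + 71906 - 27161) + 96144) - 214493 = (145065 + 96144) - 214493 = 241209 - 214493 = 26716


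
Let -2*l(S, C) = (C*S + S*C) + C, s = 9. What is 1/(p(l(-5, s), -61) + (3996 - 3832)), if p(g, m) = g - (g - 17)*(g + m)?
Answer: 4/2745 ≈ 0.0014572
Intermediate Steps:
l(S, C) = -C/2 - C*S (l(S, C) = -((C*S + S*C) + C)/2 = -((C*S + C*S) + C)/2 = -(2*C*S + C)/2 = -(C + 2*C*S)/2 = -C/2 - C*S)
p(g, m) = g - (-17 + g)*(g + m)
1/(p(l(-5, s), -61) + (3996 - 3832)) = 1/((-(-1*9*(½ - 5))² + 17*(-61) + 18*(-1*9*(½ - 5)) - 1*(-1*9*(½ - 5))*(-61)) + (3996 - 3832)) = 1/((-(-1*9*(-9/2))² - 1037 + 18*(-1*9*(-9/2)) - 1*(-1*9*(-9/2))*(-61)) + 164) = 1/((-(81/2)² - 1037 + 18*(81/2) - 1*81/2*(-61)) + 164) = 1/((-1*6561/4 - 1037 + 729 + 4941/2) + 164) = 1/((-6561/4 - 1037 + 729 + 4941/2) + 164) = 1/(2089/4 + 164) = 1/(2745/4) = 4/2745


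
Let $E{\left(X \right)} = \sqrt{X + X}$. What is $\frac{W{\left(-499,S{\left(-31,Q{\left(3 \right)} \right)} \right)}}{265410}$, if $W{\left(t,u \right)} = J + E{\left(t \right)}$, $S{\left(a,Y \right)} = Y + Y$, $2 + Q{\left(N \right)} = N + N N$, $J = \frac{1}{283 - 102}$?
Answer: $\frac{1}{48039210} + \frac{i \sqrt{998}}{265410} \approx 2.0816 \cdot 10^{-8} + 0.00011903 i$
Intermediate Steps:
$J = \frac{1}{181} \approx 0.0055249$
$E{\left(X \right)} = \sqrt{2} \sqrt{X}$ ($E{\left(X \right)} = \sqrt{2 X} = \sqrt{2} \sqrt{X}$)
$Q{\left(N \right)} = -2 + N + N^{2}$ ($Q{\left(N \right)} = -2 + \left(N + N N\right) = -2 + \left(N + N^{2}\right) = -2 + N + N^{2}$)
$S{\left(a,Y \right)} = 2 Y$
$W{\left(t,u \right)} = \frac{1}{181} + \sqrt{2} \sqrt{t}$
$\frac{W{\left(-499,S{\left(-31,Q{\left(3 \right)} \right)} \right)}}{265410} = \frac{\frac{1}{181} + \sqrt{2} \sqrt{-499}}{265410} = \left(\frac{1}{181} + \sqrt{2} i \sqrt{499}\right) \frac{1}{265410} = \left(\frac{1}{181} + i \sqrt{998}\right) \frac{1}{265410} = \frac{1}{48039210} + \frac{i \sqrt{998}}{265410}$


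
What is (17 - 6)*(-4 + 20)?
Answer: 176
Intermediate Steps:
(17 - 6)*(-4 + 20) = 11*16 = 176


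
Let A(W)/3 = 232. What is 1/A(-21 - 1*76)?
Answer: 1/696 ≈ 0.0014368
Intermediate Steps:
A(W) = 696 (A(W) = 3*232 = 696)
1/A(-21 - 1*76) = 1/696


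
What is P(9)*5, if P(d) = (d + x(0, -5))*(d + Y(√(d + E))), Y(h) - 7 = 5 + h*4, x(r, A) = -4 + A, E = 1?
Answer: 0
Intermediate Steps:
Y(h) = 12 + 4*h (Y(h) = 7 + (5 + h*4) = 7 + (5 + 4*h) = 12 + 4*h)
P(d) = (-9 + d)*(12 + d + 4*√(1 + d)) (P(d) = (d + (-4 - 5))*(d + (12 + 4*√(d + 1))) = (d - 9)*(d + (12 + 4*√(1 + d))) = (-9 + d)*(12 + d + 4*√(1 + d)))
P(9)*5 = (-108 + 9² - 36*√(1 + 9) + 3*9 + 4*9*√(1 + 9))*5 = (-108 + 81 - 36*√10 + 27 + 4*9*√10)*5 = (-108 + 81 - 36*√10 + 27 + 36*√10)*5 = 0*5 = 0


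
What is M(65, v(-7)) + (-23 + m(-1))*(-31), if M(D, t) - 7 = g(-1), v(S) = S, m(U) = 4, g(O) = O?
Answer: 595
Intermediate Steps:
M(D, t) = 6 (M(D, t) = 7 - 1 = 6)
M(65, v(-7)) + (-23 + m(-1))*(-31) = 6 + (-23 + 4)*(-31) = 6 - 19*(-31) = 6 + 589 = 595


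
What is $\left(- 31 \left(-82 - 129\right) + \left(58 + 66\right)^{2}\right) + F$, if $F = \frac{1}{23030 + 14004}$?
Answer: $\frac{811674179}{37034} \approx 21917.0$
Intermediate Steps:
$F = \frac{1}{37034} \approx 2.7002 \cdot 10^{-5}$
$\left(- 31 \left(-82 - 129\right) + \left(58 + 66\right)^{2}\right) + F = \left(- 31 \left(-82 - 129\right) + \left(58 + 66\right)^{2}\right) + \frac{1}{37034} = \left(- 31 \left(-82 - 129\right) + 124^{2}\right) + \frac{1}{37034} = \left(\left(-31\right) \left(-211\right) + 15376\right) + \frac{1}{37034} = \left(6541 + 15376\right) + \frac{1}{37034} = 21917 + \frac{1}{37034} = \frac{811674179}{37034}$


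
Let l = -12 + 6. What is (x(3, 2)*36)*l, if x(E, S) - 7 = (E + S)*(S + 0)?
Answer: -3672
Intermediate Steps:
l = -6
x(E, S) = 7 + S*(E + S) (x(E, S) = 7 + (E + S)*(S + 0) = 7 + (E + S)*S = 7 + S*(E + S))
(x(3, 2)*36)*l = ((7 + 2² + 3*2)*36)*(-6) = ((7 + 4 + 6)*36)*(-6) = (17*36)*(-6) = 612*(-6) = -3672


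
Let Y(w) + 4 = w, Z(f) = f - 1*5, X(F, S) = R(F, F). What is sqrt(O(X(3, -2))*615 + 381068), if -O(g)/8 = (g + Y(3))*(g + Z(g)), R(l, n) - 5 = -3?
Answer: 2*sqrt(96497) ≈ 621.28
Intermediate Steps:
R(l, n) = 2 (R(l, n) = 5 - 3 = 2)
X(F, S) = 2
Z(f) = -5 + f (Z(f) = f - 5 = -5 + f)
Y(w) = -4 + w
O(g) = -8*(-1 + g)*(-5 + 2*g) (O(g) = -8*(g + (-4 + 3))*(g + (-5 + g)) = -8*(g - 1)*(-5 + 2*g) = -8*(-1 + g)*(-5 + 2*g))
sqrt(O(X(3, -2))*615 + 381068) = sqrt((-40 - 16*2**2 + 56*2)*615 + 381068) = sqrt((-40 - 16*4 + 112)*615 + 381068) = sqrt((-40 - 64 + 112)*615 + 381068) = sqrt(8*615 + 381068) = sqrt(4920 + 381068) = sqrt(385988) = 2*sqrt(96497)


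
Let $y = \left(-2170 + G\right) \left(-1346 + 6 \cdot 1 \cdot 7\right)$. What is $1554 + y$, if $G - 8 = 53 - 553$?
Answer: $3472802$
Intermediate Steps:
$G = -492$ ($G = 8 + \left(53 - 553\right) = 8 - 500 = -492$)
$y = 3471248$ ($y = \left(-2170 - 492\right) \left(-1346 + 6 \cdot 1 \cdot 7\right) = - 2662 \left(-1346 + 6 \cdot 7\right) = - 2662 \left(-1346 + 42\right) = \left(-2662\right) \left(-1304\right) = 3471248$)
$1554 + y = 1554 + 3471248 = 3472802$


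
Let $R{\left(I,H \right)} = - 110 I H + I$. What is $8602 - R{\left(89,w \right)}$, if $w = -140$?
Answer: $-1362087$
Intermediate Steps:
$R{\left(I,H \right)} = I - 110 H I$ ($R{\left(I,H \right)} = - 110 H I + I = I - 110 H I$)
$8602 - R{\left(89,w \right)} = 8602 - 89 \left(1 - -15400\right) = 8602 - 89 \left(1 + 15400\right) = 8602 - 89 \cdot 15401 = 8602 - 1370689 = -1362087$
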